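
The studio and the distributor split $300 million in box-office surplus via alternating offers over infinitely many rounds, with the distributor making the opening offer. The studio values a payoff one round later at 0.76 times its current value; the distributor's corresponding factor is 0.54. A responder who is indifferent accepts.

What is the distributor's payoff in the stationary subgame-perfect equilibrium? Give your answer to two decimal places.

In a stationary SPE each proposer offers the other exactly their discounted continuation value.
If the distributor keeps x when proposing and the studio keeps y when proposing, then x = 300 − 0.76y and y = 300 − 0.54x.
Solving: x = 300(1 − 0.76) / (1 − 0.54·0.76) = 72 / 0.5896 ≈ 122.1167.
The studio gets 300 − 122.1167 ≈ 177.8833.

122.12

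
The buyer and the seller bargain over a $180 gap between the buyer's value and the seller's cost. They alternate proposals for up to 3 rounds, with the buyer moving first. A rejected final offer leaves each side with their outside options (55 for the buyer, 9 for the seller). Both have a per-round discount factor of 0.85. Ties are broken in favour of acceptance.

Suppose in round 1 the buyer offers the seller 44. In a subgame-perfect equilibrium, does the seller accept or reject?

Accept

Work out the seller's continuation value if the offer is rejected.
Round 3 (the buyer proposes): the seller gets 9 if talks fail, so the buyer offers 9 and keeps 171.
Round 2 (the seller proposes): the buyer can get 171 next round, worth 0.85 × 171 = 145.35 now, so the seller offers 145.35, keeping 34.65.
So by rejecting in round 1, the seller gets 34.65 next round, worth 0.85 × 34.65 = 29.4525 now.
Offer 44 ≥ 29.4525, so the seller accepts.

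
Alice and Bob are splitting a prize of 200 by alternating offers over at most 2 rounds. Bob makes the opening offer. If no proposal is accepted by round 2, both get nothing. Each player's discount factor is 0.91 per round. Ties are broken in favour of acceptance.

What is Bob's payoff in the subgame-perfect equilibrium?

Round 2 (Alice proposes): Bob will accept anything ≥ 0, so Alice offers 0 and keeps 200.
Round 1 (Bob proposes): Alice can get 200 next round, worth 0.91 × 200 = 182 now; Bob offers that and keeps 18.

18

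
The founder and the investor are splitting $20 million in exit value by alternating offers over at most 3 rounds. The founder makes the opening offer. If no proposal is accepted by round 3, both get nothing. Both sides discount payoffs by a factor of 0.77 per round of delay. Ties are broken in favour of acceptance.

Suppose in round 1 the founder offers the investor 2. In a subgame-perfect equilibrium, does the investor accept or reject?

Round 3 (the founder proposes): the investor will accept anything ≥ 0, so the founder offers 0 and keeps 20.
Round 2 (the investor proposes): the founder can get 20 next round, worth 0.77 × 20 = 15.4 now; the investor offers that and keeps 4.6.
So by rejecting in round 1, the investor gets 4.6 next round, worth 0.77 × 4.6 = 3.542 now.
Offer 2 < 3.542, so the investor rejects.

Reject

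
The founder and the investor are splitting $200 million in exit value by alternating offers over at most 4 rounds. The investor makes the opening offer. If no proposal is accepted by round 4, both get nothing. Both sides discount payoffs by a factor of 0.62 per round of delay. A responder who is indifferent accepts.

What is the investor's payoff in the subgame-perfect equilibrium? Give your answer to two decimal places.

Solve by backward induction from round 4.
Round 4 (the founder proposes): rejection yields 0 for the investor; the founder offers 0 and keeps 200.
Round 3 (the investor proposes): the founder can get 200 next round, worth 0.62 × 200 = 124 now; the investor offers that and keeps 76.
Round 2 (the founder proposes): the investor can get 76 next round, worth 0.62 × 76 = 47.12 now. The founder offers 47.12 and keeps 200 − 47.12 = 152.88.
Round 1 (the investor proposes): the founder can get 152.88 next round, worth 0.62 × 152.88 = 94.7856 now. The investor offers 94.7856 and keeps 200 − 94.7856 = 105.2144.

105.21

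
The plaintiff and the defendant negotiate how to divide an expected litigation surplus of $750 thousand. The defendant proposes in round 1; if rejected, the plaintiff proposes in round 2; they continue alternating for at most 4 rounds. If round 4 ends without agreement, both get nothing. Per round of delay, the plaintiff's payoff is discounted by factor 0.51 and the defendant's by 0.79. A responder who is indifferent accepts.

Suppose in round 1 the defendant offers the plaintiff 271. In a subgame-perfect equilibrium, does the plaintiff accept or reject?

Accept

Round 4 (the plaintiff proposes): the defendant will accept anything ≥ 0, so the plaintiff offers 0 and keeps 750.
Round 3 (the defendant proposes): the plaintiff can get 750 next round, worth 0.51 × 750 = 382.5 now, so the defendant offers 382.5, keeping 367.5.
Round 2 (the plaintiff proposes): the defendant can get 367.5 next round, worth 0.79 × 367.5 = 290.325 now, so the plaintiff offers 290.325, keeping 459.675.
So by rejecting in round 1, the plaintiff gets 459.675 next round, worth 0.51 × 459.675 = 234.43425 now.
Offer 271 ≥ 234.43425, so the plaintiff accepts.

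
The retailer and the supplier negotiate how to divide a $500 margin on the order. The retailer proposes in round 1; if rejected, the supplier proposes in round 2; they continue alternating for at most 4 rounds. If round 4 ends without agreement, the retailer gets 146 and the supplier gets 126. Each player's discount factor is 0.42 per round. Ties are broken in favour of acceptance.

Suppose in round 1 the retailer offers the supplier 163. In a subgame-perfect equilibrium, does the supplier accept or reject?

Work out the supplier's continuation value if the offer is rejected.
Round 4 (the supplier proposes): the retailer gets 146 if talks fail, so the supplier offers 146 and keeps 354.
Round 3 (the retailer proposes): the supplier can get 354 next round, worth 0.42 × 354 = 148.68 now, so the retailer offers 148.68, keeping 351.32.
Round 2 (the supplier proposes): the retailer can get 351.32 next round, worth 0.42 × 351.32 = 147.5544 now. The supplier offers 147.5544 and keeps 500 − 147.5544 = 352.4456.
So by rejecting in round 1, the supplier gets 352.4456 next round, worth 0.42 × 352.4456 = 148.027152 now.
Offer 163 ≥ 148.027152, so the supplier accepts.

Accept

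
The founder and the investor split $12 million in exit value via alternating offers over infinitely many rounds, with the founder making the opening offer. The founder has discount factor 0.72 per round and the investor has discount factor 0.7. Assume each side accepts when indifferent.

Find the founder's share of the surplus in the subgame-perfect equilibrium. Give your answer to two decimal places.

Let x be the founder's share when the founder proposes and y be the investor's share when the investor proposes.
The investor accepts iff offered ≥ 0.7·y, so x = 12 − 0.7y. Symmetrically y = 12 − 0.72x.
Substituting: x = 12 − 0.7(12 − 0.72x), giving x(1 − 0.72·0.7) = 12(1 − 0.7).
So x = 12 × 0.3 / 0.496 ≈ 7.2581, and the investor receives 12 − x ≈ 4.7419.

7.26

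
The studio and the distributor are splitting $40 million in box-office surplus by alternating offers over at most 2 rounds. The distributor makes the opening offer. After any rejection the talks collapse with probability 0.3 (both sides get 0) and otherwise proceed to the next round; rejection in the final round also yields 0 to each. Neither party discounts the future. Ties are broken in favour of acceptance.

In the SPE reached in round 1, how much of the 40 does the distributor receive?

12

Round 2 (the studio proposes): rejection yields 0 for the distributor; the studio offers 0 and keeps 40.
Round 1 (the distributor proposes): rejecting gives the studio an expected 0.7 × 40 = 28; the distributor offers that and keeps 12.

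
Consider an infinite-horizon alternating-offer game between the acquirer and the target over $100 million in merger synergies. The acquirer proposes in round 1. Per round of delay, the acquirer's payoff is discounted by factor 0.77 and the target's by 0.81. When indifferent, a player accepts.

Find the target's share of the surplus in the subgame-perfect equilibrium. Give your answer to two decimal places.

When the acquirer proposes, the target accepts any offer worth at least 0.81 times what the target would get by proposing next round; and vice versa.
This gives x = 100 − 0.81y and y = 100 − 0.77x, where x and y are each side's share when it proposes.
Hence (1 − 0.81·0.77)x = 100(1 − 0.81), i.e. 0.3763·x = 19.
x ≈ 50.4916; the target's share is 100 − x ≈ 49.5084.

49.51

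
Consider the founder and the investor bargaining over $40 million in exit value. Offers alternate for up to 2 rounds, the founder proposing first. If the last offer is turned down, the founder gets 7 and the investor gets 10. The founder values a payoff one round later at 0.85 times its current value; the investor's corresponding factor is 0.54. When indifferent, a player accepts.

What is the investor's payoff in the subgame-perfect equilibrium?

17.82

Round 2 (the investor proposes): the founder gets 7 if talks fail, so the investor offers 7 and keeps 33.
Round 1 (the founder proposes): the investor can get 33 next round, worth 0.54 × 33 = 17.82 now, so the founder offers 17.82, keeping 22.18.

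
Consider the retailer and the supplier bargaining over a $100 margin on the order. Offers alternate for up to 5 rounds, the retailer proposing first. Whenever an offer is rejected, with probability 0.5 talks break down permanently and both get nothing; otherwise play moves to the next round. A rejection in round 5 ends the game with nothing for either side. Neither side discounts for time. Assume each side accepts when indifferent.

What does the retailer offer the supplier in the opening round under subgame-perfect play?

Round 5 (the retailer proposes): the supplier will accept anything ≥ 0, so the retailer offers 0 and keeps 100.
Round 4 (the supplier proposes): rejecting gives the retailer an expected 0.5 × 100 = 50; the supplier offers that and keeps 50.
Round 3 (the retailer proposes): rejecting gives the supplier an expected 0.5 × 50 = 25, so the retailer offers 25, keeping 75.
Round 2 (the supplier proposes): rejecting gives the retailer an expected 0.5 × 75 = 37.5; the supplier offers that and keeps 62.5.
Round 1 (the retailer proposes): rejecting gives the supplier an expected 0.5 × 62.5 = 31.25; the retailer offers that and keeps 68.75.

31.25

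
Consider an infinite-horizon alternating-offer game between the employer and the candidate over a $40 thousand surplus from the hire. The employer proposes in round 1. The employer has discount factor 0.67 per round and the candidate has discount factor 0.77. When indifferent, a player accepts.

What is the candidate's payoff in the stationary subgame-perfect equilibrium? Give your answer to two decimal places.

21.00

Let x be the employer's share when the employer proposes and y be the candidate's share when the candidate proposes.
The candidate accepts iff offered ≥ 0.77·y, so x = 40 − 0.77y. Symmetrically y = 40 − 0.67x.
Substituting: x = 40 − 0.77(40 − 0.67x), giving x(1 − 0.67·0.77) = 40(1 − 0.77).
So x = 40 × 0.23 / 0.4841 ≈ 19.0043, and the candidate receives 40 − x ≈ 20.9957.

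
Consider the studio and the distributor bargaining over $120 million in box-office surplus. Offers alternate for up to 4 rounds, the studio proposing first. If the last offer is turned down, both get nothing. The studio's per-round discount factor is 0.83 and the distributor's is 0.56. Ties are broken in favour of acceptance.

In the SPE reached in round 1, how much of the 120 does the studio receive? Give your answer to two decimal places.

Round 4 (the distributor proposes): the studio will accept anything ≥ 0, so the distributor offers 0 and keeps 120.
Round 3 (the studio proposes): the distributor can get 120 next round, worth 0.56 × 120 = 67.2 now, so the studio offers 67.2, keeping 52.8.
Round 2 (the distributor proposes): the studio can get 52.8 next round, worth 0.83 × 52.8 = 43.824 now, so the distributor offers 43.824, keeping 76.176.
Round 1 (the studio proposes): the distributor can get 76.176 next round, worth 0.56 × 76.176 = 42.65856 now. The studio offers 42.65856 and keeps 120 − 42.65856 = 77.34144.

77.34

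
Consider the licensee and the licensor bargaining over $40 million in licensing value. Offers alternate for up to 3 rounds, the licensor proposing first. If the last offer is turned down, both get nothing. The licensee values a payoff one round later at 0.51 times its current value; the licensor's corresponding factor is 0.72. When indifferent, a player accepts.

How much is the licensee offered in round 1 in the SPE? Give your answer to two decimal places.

5.71

Round 3 (the licensor proposes): rejection yields 0 for the licensee; the licensor offers 0 and keeps 40.
Round 2 (the licensee proposes): the licensor can get 40 next round, worth 0.72 × 40 = 28.8 now, so the licensee offers 28.8, keeping 11.2.
Round 1 (the licensor proposes): the licensee can get 11.2 next round, worth 0.51 × 11.2 = 5.712 now; the licensor offers that and keeps 34.288.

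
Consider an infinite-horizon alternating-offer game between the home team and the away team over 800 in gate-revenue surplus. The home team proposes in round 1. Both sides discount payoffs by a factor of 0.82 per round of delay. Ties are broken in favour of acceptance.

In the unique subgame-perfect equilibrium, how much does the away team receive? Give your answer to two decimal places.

360.44

In a stationary SPE each proposer offers the other exactly their discounted continuation value.
If the home team keeps x when proposing and the away team keeps y when proposing, then x = 800 − 0.82y and y = 800 − 0.82x.
Solving: x = 800(1 − 0.82) / (1 − 0.82·0.82) = 144 / 0.3276 ≈ 439.5604.
The away team gets 800 − 439.5604 ≈ 360.4396.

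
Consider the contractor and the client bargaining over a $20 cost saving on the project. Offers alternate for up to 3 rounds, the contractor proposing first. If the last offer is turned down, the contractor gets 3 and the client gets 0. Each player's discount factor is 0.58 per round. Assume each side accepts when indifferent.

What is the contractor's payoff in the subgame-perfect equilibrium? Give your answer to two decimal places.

15.13

Round 3 (the contractor proposes): rejection yields 0 for the client; the contractor offers 0 and keeps 20.
Round 2 (the client proposes): the contractor can get 20 next round, worth 0.58 × 20 = 11.6 now. The client offers 11.6 and keeps 20 − 11.6 = 8.4.
Round 1 (the contractor proposes): the client can get 8.4 next round, worth 0.58 × 8.4 = 4.872 now, so the contractor offers 4.872, keeping 15.128.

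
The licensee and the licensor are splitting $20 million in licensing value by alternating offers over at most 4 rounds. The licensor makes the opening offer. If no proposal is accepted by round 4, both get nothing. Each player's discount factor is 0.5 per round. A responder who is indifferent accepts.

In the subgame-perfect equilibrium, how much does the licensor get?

Round 4 (the licensee proposes): rejection yields 0 for the licensor; the licensee offers 0 and keeps 20.
Round 3 (the licensor proposes): the licensee can get 20 next round, worth 0.5 × 20 = 10 now. The licensor offers 10 and keeps 20 − 10 = 10.
Round 2 (the licensee proposes): the licensor can get 10 next round, worth 0.5 × 10 = 5 now, so the licensee offers 5, keeping 15.
Round 1 (the licensor proposes): the licensee can get 15 next round, worth 0.5 × 15 = 7.5 now, so the licensor offers 7.5, keeping 12.5.

12.5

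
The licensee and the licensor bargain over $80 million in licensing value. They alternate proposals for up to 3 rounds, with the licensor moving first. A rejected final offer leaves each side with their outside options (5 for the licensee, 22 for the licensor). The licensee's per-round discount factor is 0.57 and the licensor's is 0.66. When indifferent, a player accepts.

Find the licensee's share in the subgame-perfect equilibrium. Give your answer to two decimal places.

Round 3 (the licensor proposes): the licensee gets 5 if talks fail, so the licensor offers 5 and keeps 75.
Round 2 (the licensee proposes): the licensor can get 75 next round, worth 0.66 × 75 = 49.5 now. The licensee offers 49.5 and keeps 80 − 49.5 = 30.5.
Round 1 (the licensor proposes): the licensee can get 30.5 next round, worth 0.57 × 30.5 = 17.385 now. The licensor offers 17.385 and keeps 80 − 17.385 = 62.615.

17.39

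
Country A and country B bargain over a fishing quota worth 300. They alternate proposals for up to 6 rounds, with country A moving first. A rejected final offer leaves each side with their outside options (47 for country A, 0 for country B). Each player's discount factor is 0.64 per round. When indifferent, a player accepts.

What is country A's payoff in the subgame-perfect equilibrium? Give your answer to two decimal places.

Round 6 (country B proposes): country A gets 47 if talks fail, so country B offers 47 and keeps 253.
Round 5 (country A proposes): country B can get 253 next round, worth 0.64 × 253 = 161.92 now. Country A offers 161.92 and keeps 300 − 161.92 = 138.08.
Round 4 (country B proposes): country A can get 138.08 next round, worth 0.64 × 138.08 = 88.3712 now. Country B offers 88.3712 and keeps 300 − 88.3712 = 211.6288.
Round 3 (country A proposes): country B can get 211.6288 next round, worth 0.64 × 211.6288 = 135.442432 now, so country A offers 135.442432, keeping 164.557568.
Round 2 (country B proposes): country A can get 164.557568 next round, worth 0.64 × 164.557568 = 105.31684352 now. Country B offers 105.31684352 and keeps 300 − 105.31684352 = 194.68315648.
Round 1 (country A proposes): country B can get 194.68315648 next round, worth 0.64 × 194.68315648 = 124.5972201472 now. Country A offers 124.5972201472 and keeps 300 − 124.5972201472 = 175.4027798528.

175.40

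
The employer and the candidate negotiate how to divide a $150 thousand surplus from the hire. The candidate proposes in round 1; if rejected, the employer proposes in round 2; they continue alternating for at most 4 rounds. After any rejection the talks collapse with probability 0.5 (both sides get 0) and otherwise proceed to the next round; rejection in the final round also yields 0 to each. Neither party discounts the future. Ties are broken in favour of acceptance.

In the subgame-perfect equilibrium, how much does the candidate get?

93.75

By backward induction:
Round 4 (the employer proposes): the candidate will accept anything ≥ 0, so the employer offers 0 and keeps 150.
Round 3 (the candidate proposes): rejecting gives the employer an expected 0.5 × 150 = 75; the candidate offers that and keeps 75.
Round 2 (the employer proposes): rejecting gives the candidate an expected 0.5 × 75 = 37.5; the employer offers that and keeps 112.5.
Round 1 (the candidate proposes): rejecting gives the employer an expected 0.5 × 112.5 = 56.25; the candidate offers that and keeps 93.75.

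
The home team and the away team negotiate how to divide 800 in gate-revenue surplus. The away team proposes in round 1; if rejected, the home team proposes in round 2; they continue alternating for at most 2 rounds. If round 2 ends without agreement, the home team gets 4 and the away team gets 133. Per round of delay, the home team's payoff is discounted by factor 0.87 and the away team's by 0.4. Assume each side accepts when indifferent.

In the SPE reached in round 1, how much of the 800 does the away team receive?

219.71

Solve by backward induction from round 2.
Round 2 (the home team proposes): the away team gets 133 if talks fail, so the home team offers 133 and keeps 667.
Round 1 (the away team proposes): the home team can get 667 next round, worth 0.87 × 667 = 580.29 now. The away team offers 580.29 and keeps 800 − 580.29 = 219.71.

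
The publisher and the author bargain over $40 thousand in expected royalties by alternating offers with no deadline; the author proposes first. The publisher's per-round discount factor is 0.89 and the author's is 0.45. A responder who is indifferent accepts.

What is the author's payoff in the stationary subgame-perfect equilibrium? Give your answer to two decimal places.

In a stationary SPE each proposer offers the other exactly their discounted continuation value.
If the author keeps x when proposing and the publisher keeps y when proposing, then x = 40 − 0.89y and y = 40 − 0.45x.
Solving: x = 40(1 − 0.89) / (1 − 0.45·0.89) = 4.4 / 0.5995 ≈ 7.3394.
The publisher gets 40 − 7.3394 ≈ 32.6606.

7.34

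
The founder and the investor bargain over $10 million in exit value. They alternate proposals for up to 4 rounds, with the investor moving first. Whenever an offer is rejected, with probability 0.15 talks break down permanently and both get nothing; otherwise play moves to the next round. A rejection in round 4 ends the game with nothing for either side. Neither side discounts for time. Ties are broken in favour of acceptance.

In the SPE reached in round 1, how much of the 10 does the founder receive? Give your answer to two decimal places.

By backward induction:
Round 4 (the founder proposes): the investor will accept anything ≥ 0, so the founder offers 0 and keeps 10.
Round 3 (the investor proposes): rejecting gives the founder an expected 0.85 × 10 = 8.5. The investor offers 8.5 and keeps 10 − 8.5 = 1.5.
Round 2 (the founder proposes): rejecting gives the investor an expected 0.85 × 1.5 = 1.275. The founder offers 1.275 and keeps 10 − 1.275 = 8.725.
Round 1 (the investor proposes): rejecting gives the founder an expected 0.85 × 8.725 = 7.41625. The investor offers 7.41625 and keeps 10 − 7.41625 = 2.58375.

7.42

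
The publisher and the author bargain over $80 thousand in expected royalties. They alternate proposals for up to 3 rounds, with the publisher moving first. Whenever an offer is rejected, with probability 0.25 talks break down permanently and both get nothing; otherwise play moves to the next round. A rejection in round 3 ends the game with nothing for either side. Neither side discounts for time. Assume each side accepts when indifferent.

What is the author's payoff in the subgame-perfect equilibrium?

By backward induction:
Round 3 (the publisher proposes): rejection yields 0 for the author; the publisher offers 0 and keeps 80.
Round 2 (the author proposes): rejecting gives the publisher an expected 0.75 × 80 = 60; the author offers that and keeps 20.
Round 1 (the publisher proposes): rejecting gives the author an expected 0.75 × 20 = 15. The publisher offers 15 and keeps 80 − 15 = 65.

15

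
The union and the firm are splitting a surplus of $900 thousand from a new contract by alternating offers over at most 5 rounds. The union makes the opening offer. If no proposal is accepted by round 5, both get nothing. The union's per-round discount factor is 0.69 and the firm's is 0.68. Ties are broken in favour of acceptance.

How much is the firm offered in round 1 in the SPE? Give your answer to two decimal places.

278.74

Round 5 (the union proposes): rejection yields 0 for the firm; the union offers 0 and keeps 900.
Round 4 (the firm proposes): the union can get 900 next round, worth 0.69 × 900 = 621 now; the firm offers that and keeps 279.
Round 3 (the union proposes): the firm can get 279 next round, worth 0.68 × 279 = 189.72 now; the union offers that and keeps 710.28.
Round 2 (the firm proposes): the union can get 710.28 next round, worth 0.69 × 710.28 = 490.0932 now; the firm offers that and keeps 409.9068.
Round 1 (the union proposes): the firm can get 409.9068 next round, worth 0.68 × 409.9068 = 278.736624 now. The union offers 278.736624 and keeps 900 − 278.736624 = 621.263376.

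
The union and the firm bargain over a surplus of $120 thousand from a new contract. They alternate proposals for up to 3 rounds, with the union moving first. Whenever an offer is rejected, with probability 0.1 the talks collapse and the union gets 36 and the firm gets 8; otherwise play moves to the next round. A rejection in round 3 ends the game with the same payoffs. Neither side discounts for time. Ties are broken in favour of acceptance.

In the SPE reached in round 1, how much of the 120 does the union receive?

105.16

Round 3 (the union proposes): the firm gets 8 if talks fail, so the union offers 8 and keeps 112.
Round 2 (the firm proposes): rejecting gives the union an expected 0.9 × 112 + 0.1 × 36 = 104.4; the firm offers that and keeps 15.6.
Round 1 (the union proposes): rejecting gives the firm an expected 0.9 × 15.6 + 0.1 × 8 = 14.84, so the union offers 14.84, keeping 105.16.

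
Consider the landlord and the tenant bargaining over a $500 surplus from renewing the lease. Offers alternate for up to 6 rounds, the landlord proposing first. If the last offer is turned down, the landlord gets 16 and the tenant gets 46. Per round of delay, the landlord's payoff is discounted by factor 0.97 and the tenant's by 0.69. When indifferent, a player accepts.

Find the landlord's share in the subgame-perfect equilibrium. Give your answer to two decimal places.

333.12

Round 6 (the tenant proposes): the landlord gets 16 if talks fail, so the tenant offers 16 and keeps 484.
Round 5 (the landlord proposes): the tenant can get 484 next round, worth 0.69 × 484 = 333.96 now. The landlord offers 333.96 and keeps 500 − 333.96 = 166.04.
Round 4 (the tenant proposes): the landlord can get 166.04 next round, worth 0.97 × 166.04 = 161.0588 now, so the tenant offers 161.0588, keeping 338.9412.
Round 3 (the landlord proposes): the tenant can get 338.9412 next round, worth 0.69 × 338.9412 = 233.869428 now, so the landlord offers 233.869428, keeping 266.130572.
Round 2 (the tenant proposes): the landlord can get 266.130572 next round, worth 0.97 × 266.130572 = 258.14665484 now, so the tenant offers 258.14665484, keeping 241.85334516.
Round 1 (the landlord proposes): the tenant can get 241.85334516 next round, worth 0.69 × 241.85334516 = 166.8788081604 now, so the landlord offers 166.8788081604, keeping 333.1211918396.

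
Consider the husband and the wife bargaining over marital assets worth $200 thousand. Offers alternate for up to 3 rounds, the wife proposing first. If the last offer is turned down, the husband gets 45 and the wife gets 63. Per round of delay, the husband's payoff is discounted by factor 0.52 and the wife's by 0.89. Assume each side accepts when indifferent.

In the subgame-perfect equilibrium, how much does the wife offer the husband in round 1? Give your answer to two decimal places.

32.27

Round 3 (the wife proposes): the husband gets 45 if talks fail, so the wife offers 45 and keeps 155.
Round 2 (the husband proposes): the wife can get 155 next round, worth 0.89 × 155 = 137.95 now, so the husband offers 137.95, keeping 62.05.
Round 1 (the wife proposes): the husband can get 62.05 next round, worth 0.52 × 62.05 = 32.266 now; the wife offers that and keeps 167.734.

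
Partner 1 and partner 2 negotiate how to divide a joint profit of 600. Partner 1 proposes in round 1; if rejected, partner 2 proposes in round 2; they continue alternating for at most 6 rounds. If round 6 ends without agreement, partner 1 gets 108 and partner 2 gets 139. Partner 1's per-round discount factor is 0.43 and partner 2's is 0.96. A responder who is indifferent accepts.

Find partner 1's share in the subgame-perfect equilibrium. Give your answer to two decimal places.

55.66

Work backward from the last round.
Round 6 (partner 2 proposes): partner 1 gets 108 if talks fail, so partner 2 offers 108 and keeps 492.
Round 5 (partner 1 proposes): partner 2 can get 492 next round, worth 0.96 × 492 = 472.32 now. Partner 1 offers 472.32 and keeps 600 − 472.32 = 127.68.
Round 4 (partner 2 proposes): partner 1 can get 127.68 next round, worth 0.43 × 127.68 = 54.9024 now; partner 2 offers that and keeps 545.0976.
Round 3 (partner 1 proposes): partner 2 can get 545.0976 next round, worth 0.96 × 545.0976 = 523.293696 now, so partner 1 offers 523.293696, keeping 76.706304.
Round 2 (partner 2 proposes): partner 1 can get 76.706304 next round, worth 0.43 × 76.706304 = 32.98371072 now, so partner 2 offers 32.98371072, keeping 567.01628928.
Round 1 (partner 1 proposes): partner 2 can get 567.01628928 next round, worth 0.96 × 567.01628928 = 544.3356377088 now; partner 1 offers that and keeps 55.6643622912.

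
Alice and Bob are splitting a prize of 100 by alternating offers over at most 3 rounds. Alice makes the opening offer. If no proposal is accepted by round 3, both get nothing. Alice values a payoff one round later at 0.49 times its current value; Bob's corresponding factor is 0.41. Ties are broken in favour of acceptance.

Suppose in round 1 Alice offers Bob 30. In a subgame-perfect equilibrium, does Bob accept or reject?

Work out Bob's continuation value if the offer is rejected.
Round 3 (Alice proposes): Bob will accept anything ≥ 0, so Alice offers 0 and keeps 100.
Round 2 (Bob proposes): Alice can get 100 next round, worth 0.49 × 100 = 49 now; Bob offers that and keeps 51.
So by rejecting in round 1, Bob gets 51 next round, worth 0.41 × 51 = 20.91 now.
Offer 30 ≥ 20.91, so Bob accepts.

Accept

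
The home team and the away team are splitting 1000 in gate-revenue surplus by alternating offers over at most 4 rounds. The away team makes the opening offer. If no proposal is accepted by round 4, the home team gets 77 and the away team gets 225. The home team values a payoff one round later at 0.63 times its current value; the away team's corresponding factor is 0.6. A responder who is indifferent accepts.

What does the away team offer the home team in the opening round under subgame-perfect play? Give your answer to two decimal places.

436.56

Round 4 (the home team proposes): the away team gets 225 if talks fail, so the home team offers 225 and keeps 775.
Round 3 (the away team proposes): the home team can get 775 next round, worth 0.63 × 775 = 488.25 now, so the away team offers 488.25, keeping 511.75.
Round 2 (the home team proposes): the away team can get 511.75 next round, worth 0.6 × 511.75 = 307.05 now, so the home team offers 307.05, keeping 692.95.
Round 1 (the away team proposes): the home team can get 692.95 next round, worth 0.63 × 692.95 = 436.5585 now, so the away team offers 436.5585, keeping 563.4415.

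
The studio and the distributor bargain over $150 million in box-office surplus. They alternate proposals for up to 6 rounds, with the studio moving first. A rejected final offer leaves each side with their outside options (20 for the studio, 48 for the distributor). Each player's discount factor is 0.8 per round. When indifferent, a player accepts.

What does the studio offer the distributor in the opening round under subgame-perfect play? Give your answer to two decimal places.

Round 6 (the distributor proposes): the studio gets 20 if talks fail, so the distributor offers 20 and keeps 130.
Round 5 (the studio proposes): the distributor can get 130 next round, worth 0.8 × 130 = 104 now; the studio offers that and keeps 46.
Round 4 (the distributor proposes): the studio can get 46 next round, worth 0.8 × 46 = 36.8 now; the distributor offers that and keeps 113.2.
Round 3 (the studio proposes): the distributor can get 113.2 next round, worth 0.8 × 113.2 = 90.56 now. The studio offers 90.56 and keeps 150 − 90.56 = 59.44.
Round 2 (the distributor proposes): the studio can get 59.44 next round, worth 0.8 × 59.44 = 47.552 now; the distributor offers that and keeps 102.448.
Round 1 (the studio proposes): the distributor can get 102.448 next round, worth 0.8 × 102.448 = 81.9584 now; the studio offers that and keeps 68.0416.

81.96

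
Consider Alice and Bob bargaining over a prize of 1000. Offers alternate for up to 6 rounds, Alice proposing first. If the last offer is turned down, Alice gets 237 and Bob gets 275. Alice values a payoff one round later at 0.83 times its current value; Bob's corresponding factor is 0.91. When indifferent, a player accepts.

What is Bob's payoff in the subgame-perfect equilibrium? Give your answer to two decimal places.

667.64

Work backward from the last round.
Round 6 (Bob proposes): Alice gets 237 if talks fail, so Bob offers 237 and keeps 763.
Round 5 (Alice proposes): Bob can get 763 next round, worth 0.91 × 763 = 694.33 now; Alice offers that and keeps 305.67.
Round 4 (Bob proposes): Alice can get 305.67 next round, worth 0.83 × 305.67 = 253.7061 now. Bob offers 253.7061 and keeps 1000 − 253.7061 = 746.2939.
Round 3 (Alice proposes): Bob can get 746.2939 next round, worth 0.91 × 746.2939 = 679.127449 now; Alice offers that and keeps 320.872551.
Round 2 (Bob proposes): Alice can get 320.872551 next round, worth 0.83 × 320.872551 = 266.32421733 now, so Bob offers 266.32421733, keeping 733.67578267.
Round 1 (Alice proposes): Bob can get 733.67578267 next round, worth 0.91 × 733.67578267 = 667.6449622297 now. Alice offers 667.6449622297 and keeps 1000 − 667.6449622297 = 332.3550377703.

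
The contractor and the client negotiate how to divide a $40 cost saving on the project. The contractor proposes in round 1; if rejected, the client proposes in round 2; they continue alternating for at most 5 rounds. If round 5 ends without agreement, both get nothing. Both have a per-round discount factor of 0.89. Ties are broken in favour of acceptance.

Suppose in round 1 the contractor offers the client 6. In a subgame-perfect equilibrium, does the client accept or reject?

Reject

Round 5 (the contractor proposes): rejection yields 0 for the client; the contractor offers 0 and keeps 40.
Round 4 (the client proposes): the contractor can get 40 next round, worth 0.89 × 40 = 35.6 now; the client offers that and keeps 4.4.
Round 3 (the contractor proposes): the client can get 4.4 next round, worth 0.89 × 4.4 = 3.916 now; the contractor offers that and keeps 36.084.
Round 2 (the client proposes): the contractor can get 36.084 next round, worth 0.89 × 36.084 = 32.11476 now, so the client offers 32.11476, keeping 7.88524.
So by rejecting in round 1, the client gets 7.88524 next round, worth 0.89 × 7.88524 = 7.0178636 now.
Offer 6 < 7.0178636, so the client rejects.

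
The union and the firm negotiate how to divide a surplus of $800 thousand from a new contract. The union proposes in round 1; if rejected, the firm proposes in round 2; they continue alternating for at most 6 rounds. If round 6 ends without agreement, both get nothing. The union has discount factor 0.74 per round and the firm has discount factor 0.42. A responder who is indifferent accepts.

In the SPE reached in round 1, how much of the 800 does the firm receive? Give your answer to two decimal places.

By backward induction:
Round 6 (the firm proposes): rejection yields 0 for the union; the firm offers 0 and keeps 800.
Round 5 (the union proposes): the firm can get 800 next round, worth 0.42 × 800 = 336 now. The union offers 336 and keeps 800 − 336 = 464.
Round 4 (the firm proposes): the union can get 464 next round, worth 0.74 × 464 = 343.36 now. The firm offers 343.36 and keeps 800 − 343.36 = 456.64.
Round 3 (the union proposes): the firm can get 456.64 next round, worth 0.42 × 456.64 = 191.7888 now. The union offers 191.7888 and keeps 800 − 191.7888 = 608.2112.
Round 2 (the firm proposes): the union can get 608.2112 next round, worth 0.74 × 608.2112 = 450.076288 now, so the firm offers 450.076288, keeping 349.923712.
Round 1 (the union proposes): the firm can get 349.923712 next round, worth 0.42 × 349.923712 = 146.96795904 now. The union offers 146.96795904 and keeps 800 − 146.96795904 = 653.03204096.

146.97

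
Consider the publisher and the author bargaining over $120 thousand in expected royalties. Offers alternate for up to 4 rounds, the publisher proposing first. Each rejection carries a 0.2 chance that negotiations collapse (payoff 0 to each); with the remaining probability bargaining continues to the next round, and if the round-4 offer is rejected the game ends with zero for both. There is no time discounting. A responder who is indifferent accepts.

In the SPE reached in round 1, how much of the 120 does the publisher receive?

39.36

Round 4 (the author proposes): the publisher will accept anything ≥ 0, so the author offers 0 and keeps 120.
Round 3 (the publisher proposes): rejecting gives the author an expected 0.8 × 120 = 96. The publisher offers 96 and keeps 120 − 96 = 24.
Round 2 (the author proposes): rejecting gives the publisher an expected 0.8 × 24 = 19.2, so the author offers 19.2, keeping 100.8.
Round 1 (the publisher proposes): rejecting gives the author an expected 0.8 × 100.8 = 80.64, so the publisher offers 80.64, keeping 39.36.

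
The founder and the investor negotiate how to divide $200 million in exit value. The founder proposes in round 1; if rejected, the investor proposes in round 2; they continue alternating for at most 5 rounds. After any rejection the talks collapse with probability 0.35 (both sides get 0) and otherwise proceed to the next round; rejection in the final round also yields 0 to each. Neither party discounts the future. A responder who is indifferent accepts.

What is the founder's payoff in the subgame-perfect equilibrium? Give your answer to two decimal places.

135.28

Round 5 (the founder proposes): rejection yields 0 for the investor; the founder offers 0 and keeps 200.
Round 4 (the investor proposes): rejecting gives the founder an expected 0.65 × 200 = 130. The investor offers 130 and keeps 200 − 130 = 70.
Round 3 (the founder proposes): rejecting gives the investor an expected 0.65 × 70 = 45.5; the founder offers that and keeps 154.5.
Round 2 (the investor proposes): rejecting gives the founder an expected 0.65 × 154.5 = 100.425, so the investor offers 100.425, keeping 99.575.
Round 1 (the founder proposes): rejecting gives the investor an expected 0.65 × 99.575 = 64.72375; the founder offers that and keeps 135.27625.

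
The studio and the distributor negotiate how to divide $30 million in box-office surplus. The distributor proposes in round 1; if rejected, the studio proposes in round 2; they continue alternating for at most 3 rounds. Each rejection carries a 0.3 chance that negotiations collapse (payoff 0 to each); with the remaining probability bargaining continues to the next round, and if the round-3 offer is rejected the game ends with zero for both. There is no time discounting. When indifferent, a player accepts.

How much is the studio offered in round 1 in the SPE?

6.3

By backward induction:
Round 3 (the distributor proposes): rejection yields 0 for the studio; the distributor offers 0 and keeps 30.
Round 2 (the studio proposes): rejecting gives the distributor an expected 0.7 × 30 = 21, so the studio offers 21, keeping 9.
Round 1 (the distributor proposes): rejecting gives the studio an expected 0.7 × 9 = 6.3. The distributor offers 6.3 and keeps 30 − 6.3 = 23.7.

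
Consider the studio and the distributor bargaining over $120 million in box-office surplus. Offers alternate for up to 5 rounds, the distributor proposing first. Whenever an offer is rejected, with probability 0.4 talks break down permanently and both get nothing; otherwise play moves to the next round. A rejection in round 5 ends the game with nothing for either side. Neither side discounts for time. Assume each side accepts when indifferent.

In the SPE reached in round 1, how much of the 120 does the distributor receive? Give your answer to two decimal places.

80.83

Round 5 (the distributor proposes): rejection yields 0 for the studio; the distributor offers 0 and keeps 120.
Round 4 (the studio proposes): rejecting gives the distributor an expected 0.6 × 120 = 72. The studio offers 72 and keeps 120 − 72 = 48.
Round 3 (the distributor proposes): rejecting gives the studio an expected 0.6 × 48 = 28.8. The distributor offers 28.8 and keeps 120 − 28.8 = 91.2.
Round 2 (the studio proposes): rejecting gives the distributor an expected 0.6 × 91.2 = 54.72. The studio offers 54.72 and keeps 120 − 54.72 = 65.28.
Round 1 (the distributor proposes): rejecting gives the studio an expected 0.6 × 65.28 = 39.168; the distributor offers that and keeps 80.832.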